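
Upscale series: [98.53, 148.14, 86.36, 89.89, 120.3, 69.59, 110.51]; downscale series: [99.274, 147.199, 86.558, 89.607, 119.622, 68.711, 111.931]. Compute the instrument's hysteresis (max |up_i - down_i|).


|98.53 - 99.274| = 0.7440
|148.14 - 147.199| = 0.9410
|86.36 - 86.558| = 0.1980
|89.89 - 89.607| = 0.2830
|120.3 - 119.622| = 0.6780
|69.59 - 68.711| = 0.8790
|110.51 - 111.931| = 1.4210
hysteresis = max(diffs) = 1.4210

1.4210


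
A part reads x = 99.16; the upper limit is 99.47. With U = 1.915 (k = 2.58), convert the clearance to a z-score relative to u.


u = U / k = 1.915 / 2.58 = 0.74224806
margin = |USL - x| = |99.47 - 99.16| = 0.31
z = margin / u = 0.31 / 0.74224806
z = 0.4177

0.4177


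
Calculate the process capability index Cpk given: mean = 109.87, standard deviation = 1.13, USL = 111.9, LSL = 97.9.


Cpu = (USL - mean) / (3*sigma) = (111.9 - 109.87) / (3*1.13) = 0.5988
Cpl = (mean - LSL) / (3*sigma) = (109.87 - 97.9) / (3*1.13) = 3.5310
Cpk = min(Cpu, Cpl) = 0.5988

0.5988


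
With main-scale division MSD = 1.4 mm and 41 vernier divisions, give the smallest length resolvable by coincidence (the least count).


LC = MSD / n_div
= 1.4 / 41
= 0.0341

0.0341


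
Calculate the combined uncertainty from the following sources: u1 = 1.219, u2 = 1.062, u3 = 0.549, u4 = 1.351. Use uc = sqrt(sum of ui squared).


uc = sqrt(1.219^2 + 1.062^2 + 0.549^2 + 1.351^2)
uc = sqrt(4.740407)
uc = 2.1772

2.1772


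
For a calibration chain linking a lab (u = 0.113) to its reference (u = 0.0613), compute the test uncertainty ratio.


TUR = u_lab / u_ref
= 0.113 / 0.0613
= 1.8434

1.8434


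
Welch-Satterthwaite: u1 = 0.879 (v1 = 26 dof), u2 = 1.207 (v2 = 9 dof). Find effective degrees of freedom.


uc = sqrt(u1^2 + u2^2) = sqrt(0.879^2 + 1.207^2) = 1.4931477
v_eff = uc^4 / (u1^4/v1 + u2^4/v2)
= 1.4931477^4 / (0.879^4/26 + 1.207^4/9)
= 4.9706259 / 0.25878377
v_eff = 19.2076

19.2076


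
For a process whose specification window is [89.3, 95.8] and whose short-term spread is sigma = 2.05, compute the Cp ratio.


Cp = (USL - LSL) / (6 * sigma)
= (95.8 - 89.3) / (6 * 2.05)
= 6.5000 / 12.3000
= 0.5285

0.5285


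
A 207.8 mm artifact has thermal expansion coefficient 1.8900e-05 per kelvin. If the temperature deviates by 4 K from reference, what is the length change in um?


dL = L * alpha * dT
= 207.8 * 1.8900e-05 * 4
= 0.0157097 mm
dL_um = 0.0157097 * 1000 = 15.7097 um

15.7097


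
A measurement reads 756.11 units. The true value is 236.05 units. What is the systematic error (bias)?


Systematic error = measured - true
= 756.11 - 236.05
= 520.0600

520.0600


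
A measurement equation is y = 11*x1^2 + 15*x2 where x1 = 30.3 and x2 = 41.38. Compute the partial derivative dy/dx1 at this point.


y = 11*x1^2 + 15*x2
dy/dx1 = 2*11*x1
Evaluate at x1 = 30.3: c1 = 22 * 30.3
c1 = 666.6000

666.6000


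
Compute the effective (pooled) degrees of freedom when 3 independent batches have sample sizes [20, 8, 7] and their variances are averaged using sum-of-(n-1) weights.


nu = sum_i (n_i - 1)
nu = ((20 - 1) + (8 - 1) + (7 - 1))
nu = 19 + 7 + 6
nu = 32

32


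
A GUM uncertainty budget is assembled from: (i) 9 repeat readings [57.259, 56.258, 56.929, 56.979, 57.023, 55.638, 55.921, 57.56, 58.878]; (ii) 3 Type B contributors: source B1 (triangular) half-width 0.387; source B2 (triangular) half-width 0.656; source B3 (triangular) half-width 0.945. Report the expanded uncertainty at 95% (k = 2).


mean = (57.259 + 56.258 + 56.929 + 56.979 + 57.023 + 55.638 + 55.921 + 57.56 + 58.878) / 9 = 56.93833333
s = sqrt(sum((x - mean)^2)/(n-1)) = 0.96496114
u_A = s / sqrt(n) = 0.96496114 / sqrt(9) = 0.32165371
u_B1 = 0.387 / sqrt(6) = 0.15799209
u_B2 = 0.656 / sqrt(6) = 0.26781088
u_B3 = 0.945 / sqrt(6) = 0.38579463
uc = sqrt(0.32165371^2 + 0.15799209^2 + 0.26781088^2 + 0.38579463^2) = 0.59074764
U = k * uc = 2 * 0.59074764
U = 1.1815

1.1815


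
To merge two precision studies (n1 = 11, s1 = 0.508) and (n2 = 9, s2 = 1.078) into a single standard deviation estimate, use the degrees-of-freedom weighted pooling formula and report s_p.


s_p = sqrt(((n1-1)*s1^2 + (n2-1)*s2^2) / (n1+n2-2))
numerator = (11-1)*0.508^2 + (9-1)*1.078^2 = 2.58064 + 9.296672 = 11.877312
denominator = 11 + 9 - 2 = 18
s_p^2 = 11.877312 / 18 = 0.65985067
s_p = sqrt(0.65985067) = 0.8123

0.8123


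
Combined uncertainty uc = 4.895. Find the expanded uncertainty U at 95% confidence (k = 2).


U = k * uc
U = 2 * 4.895
U = 9.7900

9.7900


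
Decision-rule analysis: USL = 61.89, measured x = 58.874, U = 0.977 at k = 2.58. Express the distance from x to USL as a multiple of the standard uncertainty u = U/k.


u = U / k = 0.977 / 2.58 = 0.37868217
margin = |USL - x| = |61.89 - 58.874| = 3.016
z = margin / u = 3.016 / 0.37868217
z = 7.9645

7.9645


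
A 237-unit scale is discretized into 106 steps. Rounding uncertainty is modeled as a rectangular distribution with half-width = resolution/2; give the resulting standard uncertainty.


resolution = range / divisions
resolution = 237 / 106 = 2.2358491
u_res = resolution / (2*sqrt(3))
u_res = 2.2358491 / 3.4641016
u_res = 0.6454

0.6454


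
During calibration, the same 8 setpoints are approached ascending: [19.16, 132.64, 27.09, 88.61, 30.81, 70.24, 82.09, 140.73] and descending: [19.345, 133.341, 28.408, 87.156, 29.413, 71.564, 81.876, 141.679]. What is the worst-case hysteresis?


|19.16 - 19.345| = 0.1850
|132.64 - 133.341| = 0.7010
|27.09 - 28.408| = 1.3180
|88.61 - 87.156| = 1.4540
|30.81 - 29.413| = 1.3970
|70.24 - 71.564| = 1.3240
|82.09 - 81.876| = 0.2140
|140.73 - 141.679| = 0.9490
hysteresis = max(diffs) = 1.4540

1.4540


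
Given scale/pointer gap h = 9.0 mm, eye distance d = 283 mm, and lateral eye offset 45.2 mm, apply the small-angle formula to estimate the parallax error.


error = h * offset / d
= 9.0 * 45.2 / 283
= 1.4375

1.4375


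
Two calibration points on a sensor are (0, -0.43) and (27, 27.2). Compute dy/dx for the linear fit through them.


slope = (y2 - y1) / (x2 - x1)
= (27.2 - -0.43) / (27 - 0)
= 27.6300 / 27
= 1.0233

1.0233


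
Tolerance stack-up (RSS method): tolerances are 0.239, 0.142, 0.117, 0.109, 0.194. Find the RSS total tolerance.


RSS = sqrt(0.239^2 + 0.142^2 + 0.117^2 + 0.109^2 + 0.194^2)
= sqrt(0.140491)
= 0.3748

0.3748


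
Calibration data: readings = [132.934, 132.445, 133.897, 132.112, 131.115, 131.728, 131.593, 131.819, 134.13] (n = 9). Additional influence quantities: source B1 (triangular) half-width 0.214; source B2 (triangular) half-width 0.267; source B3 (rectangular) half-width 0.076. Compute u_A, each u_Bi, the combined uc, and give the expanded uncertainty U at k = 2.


mean = (132.934 + 132.445 + 133.897 + 132.112 + 131.115 + 131.728 + 131.593 + 131.819 + 134.13) / 9 = 132.4192222
s = sqrt(sum((x - mean)^2)/(n-1)) = 1.0423727
u_A = s / sqrt(n) = 1.0423727 / sqrt(9) = 0.34745757
u_B1 = 0.214 / sqrt(6) = 0.087365134
u_B2 = 0.267 / sqrt(6) = 0.10900229
u_B3 = 0.076 / sqrt(3) = 0.04387862
uc = sqrt(0.34745757^2 + 0.087365134^2 + 0.10900229^2 + 0.04387862^2) = 0.37704942
U = k * uc = 2 * 0.37704942
U = 0.7541

0.7541


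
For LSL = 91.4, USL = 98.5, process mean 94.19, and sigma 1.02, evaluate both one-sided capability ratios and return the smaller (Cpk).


Cpu = (USL - mean) / (3*sigma) = (98.5 - 94.19) / (3*1.02) = 1.4085
Cpl = (mean - LSL) / (3*sigma) = (94.19 - 91.4) / (3*1.02) = 0.9118
Cpk = min(Cpu, Cpl) = 0.9118

0.9118


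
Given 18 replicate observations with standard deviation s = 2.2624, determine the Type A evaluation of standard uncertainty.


u_A = s / sqrt(n)
u_A = 2.2624 / sqrt(18)
u_A = 2.2624 / 4.2426407
u_A = 0.5333

0.5333


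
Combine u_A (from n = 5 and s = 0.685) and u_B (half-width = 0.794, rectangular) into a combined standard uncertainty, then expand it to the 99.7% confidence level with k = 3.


u_A = s / sqrt(n) = 0.685 / sqrt(5) = 0.30634131
u_B = half_width / sqrt(3) = 0.794 / sqrt(3) = 0.45841611
uc = sqrt(u_A^2 + u_B^2) = sqrt(0.30634131^2 + 0.45841611^2) = 0.55135318
U = k * uc = 3 * 0.55135318
U = 1.6541

1.6541


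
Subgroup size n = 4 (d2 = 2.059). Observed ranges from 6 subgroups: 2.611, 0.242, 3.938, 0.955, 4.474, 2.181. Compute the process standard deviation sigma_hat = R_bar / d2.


R_bar = (2.611 + 0.242 + 3.938 + 0.955 + 4.474 + 2.181) / 6
R_bar = 14.401 / 6 = 2.4001667
sigma_hat = R_bar / d2 = 2.4001667 / 2.059 = 1.1657

1.1657


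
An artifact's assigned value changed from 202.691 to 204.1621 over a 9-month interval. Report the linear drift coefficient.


rate = (v2 - v1) / months
= (204.1621 - 202.691) / 9
= 1.4711 / 9
= 0.1635

0.1635


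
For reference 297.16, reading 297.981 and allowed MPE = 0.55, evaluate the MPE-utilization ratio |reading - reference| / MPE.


e = indication - reference = 297.981 - 297.16 = 0.8210
|e| = 0.8210
ratio = |e| / MPE = 0.8210 / 0.55
ratio = 1.4927

1.4927


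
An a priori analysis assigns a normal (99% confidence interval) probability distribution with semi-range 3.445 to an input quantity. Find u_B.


u_B = half_width / 2.576
u_B = 3.445 / 2.576
u_B = 1.3373

1.3373


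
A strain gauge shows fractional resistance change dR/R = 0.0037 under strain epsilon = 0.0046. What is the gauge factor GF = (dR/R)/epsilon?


GF = (dR/R) / epsilon
= 0.0037 / 0.0046
= 0.8043

0.8043


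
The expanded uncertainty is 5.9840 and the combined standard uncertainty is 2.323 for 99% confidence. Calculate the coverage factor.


k = U / uc
k = 5.9840 / 2.323
k = 2.576

2.576


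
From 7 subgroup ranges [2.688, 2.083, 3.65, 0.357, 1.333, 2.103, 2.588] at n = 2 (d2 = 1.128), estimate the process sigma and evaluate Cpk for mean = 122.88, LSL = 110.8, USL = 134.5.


R_bar = (2.688 + 2.083 + 3.65 + 0.357 + 1.333 + 2.103 + 2.588) / 7 = 2.1145714
sigma = R_bar / d2 = 2.1145714 / 1.128 = 1.87462
Cp = (USL - LSL)/(6*sigma) = (134.5 - 110.8)/(6*1.87462) = 2.1071
Cpu = (134.5 - 122.88)/(3*1.87462) = 2.0662
Cpl = (122.88 - 110.8)/(3*1.87462) = 2.1480
Cpk = min(Cpu, Cpl) = 2.0662

2.0662


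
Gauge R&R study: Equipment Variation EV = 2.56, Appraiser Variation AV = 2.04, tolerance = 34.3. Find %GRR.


GRR = sqrt(EV^2 + AV^2) = sqrt(2.56^2 + 2.04^2) = 3.273408
%GRR = GRR / tol * 100 = 3.273408 / 34.3 * 100
%GRR = 9.5435

9.5435


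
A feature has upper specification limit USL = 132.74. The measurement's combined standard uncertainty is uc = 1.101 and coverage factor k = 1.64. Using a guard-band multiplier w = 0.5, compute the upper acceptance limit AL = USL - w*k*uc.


U = k * uc = 1.64 * 1.101 = 1.80564
guard band g = w * U = 0.5 * 1.80564 = 0.90282
AL = USL - g = 132.74 - 0.90282
AL = 131.8372

131.8372


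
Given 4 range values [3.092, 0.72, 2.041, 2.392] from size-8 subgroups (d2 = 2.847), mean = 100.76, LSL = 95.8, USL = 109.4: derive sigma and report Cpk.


R_bar = (3.092 + 0.72 + 2.041 + 2.392) / 4 = 2.06125
sigma = R_bar / d2 = 2.06125 / 2.847 = 0.72400773
Cp = (USL - LSL)/(6*sigma) = (109.4 - 95.8)/(6*0.72400773) = 3.1307
Cpu = (109.4 - 100.76)/(3*0.72400773) = 3.9779
Cpl = (100.76 - 95.8)/(3*0.72400773) = 2.2836
Cpk = min(Cpu, Cpl) = 2.2836

2.2836


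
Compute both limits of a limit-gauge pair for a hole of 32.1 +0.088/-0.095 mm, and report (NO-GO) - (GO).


GO = nominal - lower_tol (smallest hole = maximum material condition)
GO = 32.1 - 0.095 = 32.005
NO-GO = nominal + upper_tol (largest hole = least material condition)
NO-GO = 32.1 + 0.088 = 32.188
spread = NO-GO - GO = 32.188 - 32.005 = 0.1830

0.1830


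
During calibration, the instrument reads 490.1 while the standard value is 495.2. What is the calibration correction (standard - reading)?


Correction = standard - reading
= 495.2 - 490.1
= 5.1000

5.1000


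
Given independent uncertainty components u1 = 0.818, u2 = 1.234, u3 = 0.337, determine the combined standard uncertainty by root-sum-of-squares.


uc = sqrt(0.818^2 + 1.234^2 + 0.337^2)
uc = sqrt(2.305449)
uc = 1.5184

1.5184


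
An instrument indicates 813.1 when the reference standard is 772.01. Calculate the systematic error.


Systematic error = measured - true
= 813.1 - 772.01
= 41.0900

41.0900


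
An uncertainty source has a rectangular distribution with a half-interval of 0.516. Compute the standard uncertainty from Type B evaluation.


u_B = half_width / sqrt(3)
u_B = 0.516 / 1.7320508
u_B = 0.2979

0.2979


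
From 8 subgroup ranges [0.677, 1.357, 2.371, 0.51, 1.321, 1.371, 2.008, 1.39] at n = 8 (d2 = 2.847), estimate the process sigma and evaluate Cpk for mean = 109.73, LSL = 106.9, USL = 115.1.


R_bar = (0.677 + 1.357 + 2.371 + 0.51 + 1.321 + 1.371 + 2.008 + 1.39) / 8 = 1.375625
sigma = R_bar / d2 = 1.375625 / 2.847 = 0.48318405
Cp = (USL - LSL)/(6*sigma) = (115.1 - 106.9)/(6*0.48318405) = 2.8285
Cpu = (115.1 - 109.73)/(3*0.48318405) = 3.7046
Cpl = (109.73 - 106.9)/(3*0.48318405) = 1.9523
Cpk = min(Cpu, Cpl) = 1.9523

1.9523


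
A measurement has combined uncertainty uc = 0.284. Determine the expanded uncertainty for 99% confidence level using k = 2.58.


U = k * uc
U = 2.58 * 0.284
U = 0.7327

0.7327


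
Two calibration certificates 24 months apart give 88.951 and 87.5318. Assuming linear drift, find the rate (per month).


rate = (v2 - v1) / months
= (87.5318 - 88.951) / 24
= -1.4192 / 24
= -0.0591

-0.0591


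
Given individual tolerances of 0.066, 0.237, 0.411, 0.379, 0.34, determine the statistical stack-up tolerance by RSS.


RSS = sqrt(0.066^2 + 0.237^2 + 0.411^2 + 0.379^2 + 0.34^2)
= sqrt(0.488687)
= 0.6991

0.6991


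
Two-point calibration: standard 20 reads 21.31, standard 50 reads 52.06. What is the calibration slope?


slope = (y2 - y1) / (x2 - x1)
= (52.06 - 21.31) / (50 - 20)
= 30.7500 / 30
= 1.0250

1.0250


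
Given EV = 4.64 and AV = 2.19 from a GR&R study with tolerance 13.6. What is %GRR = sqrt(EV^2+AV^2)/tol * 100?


GRR = sqrt(EV^2 + AV^2) = sqrt(4.64^2 + 2.19^2) = 5.1308576
%GRR = GRR / tol * 100 = 5.1308576 / 13.6 * 100
%GRR = 37.7269

37.7269


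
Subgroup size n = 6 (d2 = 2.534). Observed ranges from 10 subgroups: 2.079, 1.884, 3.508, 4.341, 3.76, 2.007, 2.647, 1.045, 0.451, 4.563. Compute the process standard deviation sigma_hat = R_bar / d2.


R_bar = (2.079 + 1.884 + 3.508 + 4.341 + 3.76 + 2.007 + 2.647 + 1.045 + 0.451 + 4.563) / 10
R_bar = 26.285 / 10 = 2.6285
sigma_hat = R_bar / d2 = 2.6285 / 2.534 = 1.0373

1.0373


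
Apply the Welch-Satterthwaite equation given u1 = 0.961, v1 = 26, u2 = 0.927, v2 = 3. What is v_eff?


uc = sqrt(u1^2 + u2^2) = sqrt(0.961^2 + 0.927^2) = 1.3352341
v_eff = uc^4 / (u1^4/v1 + u2^4/v2)
= 1.3352341^4 / (0.961^4/26 + 0.927^4/3)
= 3.1785545 / 0.27895228
v_eff = 11.3946

11.3946


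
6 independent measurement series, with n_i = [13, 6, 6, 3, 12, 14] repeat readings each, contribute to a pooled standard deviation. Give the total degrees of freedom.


nu = sum_i (n_i - 1)
nu = ((13 - 1) + (6 - 1) + (6 - 1) + (3 - 1) + (12 - 1) + (14 - 1))
nu = 12 + 5 + 5 + 2 + 11 + 13
nu = 48

48


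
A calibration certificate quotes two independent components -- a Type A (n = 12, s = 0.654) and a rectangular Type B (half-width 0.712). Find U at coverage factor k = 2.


u_A = s / sqrt(n) = 0.654 / sqrt(12) = 0.18879354
u_B = half_width / sqrt(3) = 0.712 / sqrt(3) = 0.41107339
uc = sqrt(u_A^2 + u_B^2) = sqrt(0.18879354^2 + 0.41107339^2) = 0.45235421
U = k * uc = 2 * 0.45235421
U = 0.9047

0.9047


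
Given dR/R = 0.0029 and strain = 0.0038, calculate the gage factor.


GF = (dR/R) / epsilon
= 0.0029 / 0.0038
= 0.7632

0.7632


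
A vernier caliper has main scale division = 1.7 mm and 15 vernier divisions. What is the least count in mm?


LC = MSD / n_div
= 1.7 / 15
= 0.1133

0.1133


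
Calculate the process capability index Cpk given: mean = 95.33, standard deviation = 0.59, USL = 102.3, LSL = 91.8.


Cpu = (USL - mean) / (3*sigma) = (102.3 - 95.33) / (3*0.59) = 3.9379
Cpl = (mean - LSL) / (3*sigma) = (95.33 - 91.8) / (3*0.59) = 1.9944
Cpk = min(Cpu, Cpl) = 1.9944

1.9944


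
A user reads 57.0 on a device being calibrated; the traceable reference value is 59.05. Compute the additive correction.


Correction = standard - reading
= 59.05 - 57.0
= 2.0500

2.0500


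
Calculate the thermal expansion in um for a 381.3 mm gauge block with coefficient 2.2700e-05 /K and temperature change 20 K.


dL = L * alpha * dT
= 381.3 * 2.2700e-05 * 20
= 0.1731102 mm
dL_um = 0.1731102 * 1000 = 173.1102 um

173.1102


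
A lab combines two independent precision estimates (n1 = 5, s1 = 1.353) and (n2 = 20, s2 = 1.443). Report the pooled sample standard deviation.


s_p = sqrt(((n1-1)*s1^2 + (n2-1)*s2^2) / (n1+n2-2))
numerator = (5-1)*1.353^2 + (20-1)*1.443^2 = 7.322436 + 39.562731 = 46.885167
denominator = 5 + 20 - 2 = 23
s_p^2 = 46.885167 / 23 = 2.0384855
s_p = sqrt(2.0384855) = 1.4278

1.4278


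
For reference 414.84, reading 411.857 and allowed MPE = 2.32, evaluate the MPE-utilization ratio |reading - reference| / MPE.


e = indication - reference = 411.857 - 414.84 = -2.9830
|e| = 2.9830
ratio = |e| / MPE = 2.9830 / 2.32
ratio = 1.2858

1.2858


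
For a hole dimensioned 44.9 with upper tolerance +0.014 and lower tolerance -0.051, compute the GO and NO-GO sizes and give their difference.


GO = nominal - lower_tol (smallest hole = maximum material condition)
GO = 44.9 - 0.051 = 44.849
NO-GO = nominal + upper_tol (largest hole = least material condition)
NO-GO = 44.9 + 0.014 = 44.914
spread = NO-GO - GO = 44.914 - 44.849 = 0.0650

0.0650


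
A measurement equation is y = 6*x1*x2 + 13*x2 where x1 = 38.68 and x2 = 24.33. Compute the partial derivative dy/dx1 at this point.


y = 6*x1*x2 + 13*x2
dy/dx1 = 6*x2
Evaluate at x2 = 24.33: c1 = 6 * 24.33
c1 = 145.9800

145.9800


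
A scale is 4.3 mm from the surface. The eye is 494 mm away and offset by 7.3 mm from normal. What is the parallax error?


error = h * offset / d
= 4.3 * 7.3 / 494
= 0.0635

0.0635


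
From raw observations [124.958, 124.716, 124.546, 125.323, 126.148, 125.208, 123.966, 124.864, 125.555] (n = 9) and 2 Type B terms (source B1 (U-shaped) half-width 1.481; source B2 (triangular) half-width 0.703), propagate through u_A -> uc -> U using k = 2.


mean = (124.958 + 124.716 + 124.546 + 125.323 + 126.148 + 125.208 + 123.966 + 124.864 + 125.555) / 9 = 125.0315556
s = sqrt(sum((x - mean)^2)/(n-1)) = 0.62657284
u_A = s / sqrt(n) = 0.62657284 / sqrt(9) = 0.20885761
u_B1 = 1.481 / sqrt(2) = 1.0472251
u_B2 = 0.703 / sqrt(6) = 0.28699855
uc = sqrt(0.20885761^2 + 1.0472251^2 + 0.28699855^2) = 1.1057441
U = k * uc = 2 * 1.1057441
U = 2.2115

2.2115


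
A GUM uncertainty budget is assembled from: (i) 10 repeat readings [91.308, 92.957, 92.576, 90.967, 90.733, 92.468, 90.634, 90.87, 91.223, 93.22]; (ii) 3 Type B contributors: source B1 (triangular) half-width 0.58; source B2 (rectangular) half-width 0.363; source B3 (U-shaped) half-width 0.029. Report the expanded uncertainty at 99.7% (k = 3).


mean = (91.308 + 92.957 + 92.576 + 90.967 + 90.733 + 92.468 + 90.634 + 90.87 + 91.223 + 93.22) / 10 = 91.6956
s = sqrt(sum((x - mean)^2)/(n-1)) = 0.99589616
u_A = s / sqrt(n) = 0.99589616 / sqrt(10) = 0.31493002
u_B1 = 0.58 / sqrt(6) = 0.23678401
u_B2 = 0.363 / sqrt(3) = 0.20957815
u_B3 = 0.029 / sqrt(2) = 0.020506097
uc = sqrt(0.31493002^2 + 0.23678401^2 + 0.20957815^2 + 0.020506097^2) = 0.44675618
U = k * uc = 3 * 0.44675618
U = 1.3403

1.3403


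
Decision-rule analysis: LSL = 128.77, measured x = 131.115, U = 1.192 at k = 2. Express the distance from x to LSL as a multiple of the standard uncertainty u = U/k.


u = U / k = 1.192 / 2 = 0.596
margin = |LSL - x| = |128.77 - 131.115| = 2.345
z = margin / u = 2.345 / 0.596
z = 3.9346

3.9346


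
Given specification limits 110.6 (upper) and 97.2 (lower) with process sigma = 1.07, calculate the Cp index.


Cp = (USL - LSL) / (6 * sigma)
= (110.6 - 97.2) / (6 * 1.07)
= 13.4000 / 6.4200
= 2.0872

2.0872


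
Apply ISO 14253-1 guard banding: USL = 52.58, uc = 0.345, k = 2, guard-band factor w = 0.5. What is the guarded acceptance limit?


U = k * uc = 2 * 0.345 = 0.69
guard band g = w * U = 0.5 * 0.69 = 0.345
AL = USL - g = 52.58 - 0.345
AL = 52.2350

52.2350


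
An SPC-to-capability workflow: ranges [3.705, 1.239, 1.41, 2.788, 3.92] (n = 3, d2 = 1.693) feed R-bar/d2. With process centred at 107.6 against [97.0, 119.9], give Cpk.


R_bar = (3.705 + 1.239 + 1.41 + 2.788 + 3.92) / 5 = 2.6124
sigma = R_bar / d2 = 2.6124 / 1.693 = 1.5430597
Cp = (USL - LSL)/(6*sigma) = (119.9 - 97.0)/(6*1.5430597) = 2.4734
Cpu = (119.9 - 107.6)/(3*1.5430597) = 2.6571
Cpl = (107.6 - 97.0)/(3*1.5430597) = 2.2898
Cpk = min(Cpu, Cpl) = 2.2898

2.2898


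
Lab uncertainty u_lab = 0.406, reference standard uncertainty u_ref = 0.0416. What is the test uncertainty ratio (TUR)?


TUR = u_lab / u_ref
= 0.406 / 0.0416
= 9.7596

9.7596


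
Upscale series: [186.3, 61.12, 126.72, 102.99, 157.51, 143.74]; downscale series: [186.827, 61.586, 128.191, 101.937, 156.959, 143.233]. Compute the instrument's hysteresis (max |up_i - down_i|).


|186.3 - 186.827| = 0.5270
|61.12 - 61.586| = 0.4660
|126.72 - 128.191| = 1.4710
|102.99 - 101.937| = 1.0530
|157.51 - 156.959| = 0.5510
|143.74 - 143.233| = 0.5070
hysteresis = max(diffs) = 1.4710

1.4710


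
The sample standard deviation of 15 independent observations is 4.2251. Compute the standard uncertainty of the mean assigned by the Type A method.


u_A = s / sqrt(n)
u_A = 4.2251 / sqrt(15)
u_A = 4.2251 / 3.8729833
u_A = 1.0909

1.0909


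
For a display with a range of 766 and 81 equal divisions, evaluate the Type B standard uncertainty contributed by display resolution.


resolution = range / divisions
resolution = 766 / 81 = 9.4567901
u_res = resolution / (2*sqrt(3))
u_res = 9.4567901 / 3.4641016
u_res = 2.7299

2.7299


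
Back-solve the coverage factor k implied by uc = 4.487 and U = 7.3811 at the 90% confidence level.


k = U / uc
k = 7.3811 / 4.487
k = 1.645

1.645


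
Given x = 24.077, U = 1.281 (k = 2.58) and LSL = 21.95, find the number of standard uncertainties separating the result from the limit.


u = U / k = 1.281 / 2.58 = 0.49651163
margin = |LSL - x| = |21.95 - 24.077| = 2.127
z = margin / u = 2.127 / 0.49651163
z = 4.2839

4.2839


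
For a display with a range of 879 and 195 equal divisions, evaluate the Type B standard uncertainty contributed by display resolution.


resolution = range / divisions
resolution = 879 / 195 = 4.5076923
u_res = resolution / (2*sqrt(3))
u_res = 4.5076923 / 3.4641016
u_res = 1.3013

1.3013


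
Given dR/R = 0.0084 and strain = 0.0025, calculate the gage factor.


GF = (dR/R) / epsilon
= 0.0084 / 0.0025
= 3.3600

3.3600


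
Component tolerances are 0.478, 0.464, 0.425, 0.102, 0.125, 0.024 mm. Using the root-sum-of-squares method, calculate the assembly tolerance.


RSS = sqrt(0.478^2 + 0.464^2 + 0.425^2 + 0.102^2 + 0.125^2 + 0.024^2)
= sqrt(0.65101)
= 0.8069

0.8069


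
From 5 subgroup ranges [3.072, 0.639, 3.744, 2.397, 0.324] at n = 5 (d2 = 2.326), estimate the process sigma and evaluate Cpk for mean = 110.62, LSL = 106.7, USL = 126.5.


R_bar = (3.072 + 0.639 + 3.744 + 2.397 + 0.324) / 5 = 2.0352
sigma = R_bar / d2 = 2.0352 / 2.326 = 0.8749785
Cp = (USL - LSL)/(6*sigma) = (126.5 - 106.7)/(6*0.8749785) = 3.7715
Cpu = (126.5 - 110.62)/(3*0.8749785) = 6.0497
Cpl = (110.62 - 106.7)/(3*0.8749785) = 1.4934
Cpk = min(Cpu, Cpl) = 1.4934

1.4934


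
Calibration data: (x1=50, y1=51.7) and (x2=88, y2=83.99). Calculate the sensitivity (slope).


slope = (y2 - y1) / (x2 - x1)
= (83.99 - 51.7) / (88 - 50)
= 32.2900 / 38
= 0.8497

0.8497


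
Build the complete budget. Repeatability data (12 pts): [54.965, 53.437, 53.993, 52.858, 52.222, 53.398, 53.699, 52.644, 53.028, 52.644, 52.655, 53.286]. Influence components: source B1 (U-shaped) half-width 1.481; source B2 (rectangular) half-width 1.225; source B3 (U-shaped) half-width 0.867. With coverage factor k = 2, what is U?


mean = (54.965 + 53.437 + 53.993 + 52.858 + 52.222 + 53.398 + 53.699 + 52.644 + 53.028 + 52.644 + 52.655 + 53.286) / 12 = 53.23575
s = sqrt(sum((x - mean)^2)/(n-1)) = 0.74460705
u_A = s / sqrt(n) = 0.74460705 / sqrt(12) = 0.21494954
u_B1 = 1.481 / sqrt(2) = 1.0472251
u_B2 = 1.225 / sqrt(3) = 0.70725408
u_B3 = 0.867 / sqrt(2) = 0.61306158
uc = sqrt(0.21494954^2 + 1.0472251^2 + 0.70725408^2 + 0.61306158^2) = 1.4208929
U = k * uc = 2 * 1.4208929
U = 2.8418

2.8418


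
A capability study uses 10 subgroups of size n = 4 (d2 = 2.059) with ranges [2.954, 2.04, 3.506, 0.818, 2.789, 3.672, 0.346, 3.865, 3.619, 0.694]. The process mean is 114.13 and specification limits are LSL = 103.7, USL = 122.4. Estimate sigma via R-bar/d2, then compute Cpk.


R_bar = (2.954 + 2.04 + 3.506 + 0.818 + 2.789 + 3.672 + 0.346 + 3.865 + 3.619 + 0.694) / 10 = 2.4303
sigma = R_bar / d2 = 2.4303 / 2.059 = 1.1803303
Cp = (USL - LSL)/(6*sigma) = (122.4 - 103.7)/(6*1.1803303) = 2.6405
Cpu = (122.4 - 114.13)/(3*1.1803303) = 2.3355
Cpl = (114.13 - 103.7)/(3*1.1803303) = 2.9455
Cpk = min(Cpu, Cpl) = 2.3355

2.3355


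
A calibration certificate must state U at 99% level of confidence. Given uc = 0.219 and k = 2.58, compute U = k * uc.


U = k * uc
U = 2.58 * 0.219
U = 0.5650

0.5650


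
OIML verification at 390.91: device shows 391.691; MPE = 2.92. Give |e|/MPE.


e = indication - reference = 391.691 - 390.91 = 0.7810
|e| = 0.7810
ratio = |e| / MPE = 0.7810 / 2.92
ratio = 0.2675

0.2675


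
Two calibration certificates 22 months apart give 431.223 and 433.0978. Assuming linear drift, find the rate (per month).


rate = (v2 - v1) / months
= (433.0978 - 431.223) / 22
= 1.8748 / 22
= 0.0852

0.0852


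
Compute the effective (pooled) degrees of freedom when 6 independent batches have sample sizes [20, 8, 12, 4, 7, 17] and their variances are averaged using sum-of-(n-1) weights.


nu = sum_i (n_i - 1)
nu = ((20 - 1) + (8 - 1) + (12 - 1) + (4 - 1) + (7 - 1) + (17 - 1))
nu = 19 + 7 + 11 + 3 + 6 + 16
nu = 62

62


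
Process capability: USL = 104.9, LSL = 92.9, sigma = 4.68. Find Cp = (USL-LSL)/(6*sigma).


Cp = (USL - LSL) / (6 * sigma)
= (104.9 - 92.9) / (6 * 4.68)
= 12.0000 / 28.0800
= 0.4274

0.4274


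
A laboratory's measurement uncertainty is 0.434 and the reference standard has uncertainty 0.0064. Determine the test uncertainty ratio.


TUR = u_lab / u_ref
= 0.434 / 0.0064
= 67.8125

67.8125


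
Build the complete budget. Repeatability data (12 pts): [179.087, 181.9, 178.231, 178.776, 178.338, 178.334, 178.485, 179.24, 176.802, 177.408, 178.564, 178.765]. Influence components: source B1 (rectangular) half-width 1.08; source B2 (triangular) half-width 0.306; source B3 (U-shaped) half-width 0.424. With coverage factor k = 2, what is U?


mean = (179.087 + 181.9 + 178.231 + 178.776 + 178.338 + 178.334 + 178.485 + 179.24 + 176.802 + 177.408 + 178.564 + 178.765) / 12 = 178.6608333
s = sqrt(sum((x - mean)^2)/(n-1)) = 1.2245337
u_A = s / sqrt(n) = 1.2245337 / sqrt(12) = 0.35349243
u_B1 = 1.08 / sqrt(3) = 0.62353829
u_B2 = 0.306 / sqrt(6) = 0.12492398
u_B3 = 0.424 / sqrt(2) = 0.29981328
uc = sqrt(0.35349243^2 + 0.62353829^2 + 0.12492398^2 + 0.29981328^2) = 0.78692497
U = k * uc = 2 * 0.78692497
U = 1.5738

1.5738


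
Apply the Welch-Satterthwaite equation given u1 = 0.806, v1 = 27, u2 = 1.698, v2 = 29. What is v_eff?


uc = sqrt(u1^2 + u2^2) = sqrt(0.806^2 + 1.698^2) = 1.8795851
v_eff = uc^4 / (u1^4/v1 + u2^4/v2)
= 1.8795851^4 / (0.806^4/27 + 1.698^4/29)
= 12.48096 / 0.30228115
v_eff = 41.2892

41.2892


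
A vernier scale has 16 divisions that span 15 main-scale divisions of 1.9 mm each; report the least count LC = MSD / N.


LC = MSD / n_div
= 1.9 / 16
= 0.1187

0.1187


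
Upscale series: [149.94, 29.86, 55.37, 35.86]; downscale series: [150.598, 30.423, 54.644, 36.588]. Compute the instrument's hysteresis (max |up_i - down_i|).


|149.94 - 150.598| = 0.6580
|29.86 - 30.423| = 0.5630
|55.37 - 54.644| = 0.7260
|35.86 - 36.588| = 0.7280
hysteresis = max(diffs) = 0.7280

0.7280


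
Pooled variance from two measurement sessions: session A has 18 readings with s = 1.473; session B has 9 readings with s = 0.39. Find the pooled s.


s_p = sqrt(((n1-1)*s1^2 + (n2-1)*s2^2) / (n1+n2-2))
numerator = (18-1)*1.473^2 + (9-1)*0.39^2 = 36.885393 + 1.2168 = 38.102193
denominator = 18 + 9 - 2 = 25
s_p^2 = 38.102193 / 25 = 1.5240877
s_p = sqrt(1.5240877) = 1.2345

1.2345


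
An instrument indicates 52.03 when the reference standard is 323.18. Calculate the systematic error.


Systematic error = measured - true
= 52.03 - 323.18
= -271.1500

-271.1500


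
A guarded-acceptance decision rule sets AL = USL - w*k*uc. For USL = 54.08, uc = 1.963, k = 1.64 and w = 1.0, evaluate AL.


U = k * uc = 1.64 * 1.963 = 3.21932
guard band g = w * U = 1.0 * 3.21932 = 3.21932
AL = USL - g = 54.08 - 3.21932
AL = 50.8607

50.8607


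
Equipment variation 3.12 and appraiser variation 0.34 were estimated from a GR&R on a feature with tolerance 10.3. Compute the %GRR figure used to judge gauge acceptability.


GRR = sqrt(EV^2 + AV^2) = sqrt(3.12^2 + 0.34^2) = 3.138471
%GRR = GRR / tol * 100 = 3.138471 / 10.3 * 100
%GRR = 30.4706

30.4706


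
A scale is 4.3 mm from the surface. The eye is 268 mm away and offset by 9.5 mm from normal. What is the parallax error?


error = h * offset / d
= 4.3 * 9.5 / 268
= 0.1524

0.1524


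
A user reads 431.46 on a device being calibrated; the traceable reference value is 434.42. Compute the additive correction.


Correction = standard - reading
= 434.42 - 431.46
= 2.9600

2.9600


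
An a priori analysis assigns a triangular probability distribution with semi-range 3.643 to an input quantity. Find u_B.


u_B = half_width / sqrt(6)
u_B = 3.643 / 2.4494897
u_B = 1.4872

1.4872


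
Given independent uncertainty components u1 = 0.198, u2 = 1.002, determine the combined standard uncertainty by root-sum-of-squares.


uc = sqrt(0.198^2 + 1.002^2)
uc = sqrt(1.043208)
uc = 1.0214

1.0214


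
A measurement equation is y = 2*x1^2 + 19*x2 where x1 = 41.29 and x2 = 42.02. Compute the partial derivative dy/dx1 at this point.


y = 2*x1^2 + 19*x2
dy/dx1 = 2*2*x1
Evaluate at x1 = 41.29: c1 = 4 * 41.29
c1 = 165.1600

165.1600


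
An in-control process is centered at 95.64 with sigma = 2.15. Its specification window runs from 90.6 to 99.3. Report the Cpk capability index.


Cpu = (USL - mean) / (3*sigma) = (99.3 - 95.64) / (3*2.15) = 0.5674
Cpl = (mean - LSL) / (3*sigma) = (95.64 - 90.6) / (3*2.15) = 0.7814
Cpk = min(Cpu, Cpl) = 0.5674

0.5674


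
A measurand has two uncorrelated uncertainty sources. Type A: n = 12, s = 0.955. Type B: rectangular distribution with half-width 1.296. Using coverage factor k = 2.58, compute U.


u_A = s / sqrt(n) = 0.955 / sqrt(12) = 0.27568475
u_B = half_width / sqrt(3) = 1.296 / sqrt(3) = 0.74824595
uc = sqrt(u_A^2 + u_B^2) = sqrt(0.27568475^2 + 0.74824595^2) = 0.79741713
U = k * uc = 2.58 * 0.79741713
U = 2.0573

2.0573


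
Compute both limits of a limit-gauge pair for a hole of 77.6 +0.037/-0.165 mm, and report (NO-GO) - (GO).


GO = nominal - lower_tol (smallest hole = maximum material condition)
GO = 77.6 - 0.165 = 77.435
NO-GO = nominal + upper_tol (largest hole = least material condition)
NO-GO = 77.6 + 0.037 = 77.637
spread = NO-GO - GO = 77.637 - 77.435 = 0.2020

0.2020


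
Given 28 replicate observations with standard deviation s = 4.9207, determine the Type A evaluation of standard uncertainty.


u_A = s / sqrt(n)
u_A = 4.9207 / sqrt(28)
u_A = 4.9207 / 5.2915026
u_A = 0.9299

0.9299


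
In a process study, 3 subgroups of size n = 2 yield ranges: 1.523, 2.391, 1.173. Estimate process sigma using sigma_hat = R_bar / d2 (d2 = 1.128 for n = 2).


R_bar = (1.523 + 2.391 + 1.173) / 3
R_bar = 5.087 / 3 = 1.6956667
sigma_hat = R_bar / d2 = 1.6956667 / 1.128 = 1.5033

1.5033


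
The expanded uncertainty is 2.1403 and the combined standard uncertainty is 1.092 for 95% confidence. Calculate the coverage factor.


k = U / uc
k = 2.1403 / 1.092
k = 1.96

1.96


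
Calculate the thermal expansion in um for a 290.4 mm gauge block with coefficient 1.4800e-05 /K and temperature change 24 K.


dL = L * alpha * dT
= 290.4 * 1.4800e-05 * 24
= 0.1031501 mm
dL_um = 0.1031501 * 1000 = 103.1501 um

103.1501


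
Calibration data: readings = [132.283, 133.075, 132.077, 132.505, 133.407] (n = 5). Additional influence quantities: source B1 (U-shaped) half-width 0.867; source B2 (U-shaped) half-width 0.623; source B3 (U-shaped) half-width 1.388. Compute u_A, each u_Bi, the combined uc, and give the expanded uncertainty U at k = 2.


mean = (132.283 + 133.075 + 132.077 + 132.505 + 133.407) / 5 = 132.6694
s = sqrt(sum((x - mean)^2)/(n-1)) = 0.55584062
u_A = s / sqrt(n) = 0.55584062 / sqrt(5) = 0.24857948
u_B1 = 0.867 / sqrt(2) = 0.61306158
u_B2 = 0.623 / sqrt(2) = 0.44052752
u_B3 = 1.388 / sqrt(2) = 0.98146421
uc = sqrt(0.24857948^2 + 0.61306158^2 + 0.44052752^2 + 0.98146421^2) = 1.2629223
U = k * uc = 2 * 1.2629223
U = 2.5258

2.5258


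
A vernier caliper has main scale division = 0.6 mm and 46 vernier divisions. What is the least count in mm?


LC = MSD / n_div
= 0.6 / 46
= 0.0130

0.0130


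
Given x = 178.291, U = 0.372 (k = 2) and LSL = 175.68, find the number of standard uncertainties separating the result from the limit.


u = U / k = 0.372 / 2 = 0.186
margin = |LSL - x| = |175.68 - 178.291| = 2.611
z = margin / u = 2.611 / 0.186
z = 14.0376

14.0376


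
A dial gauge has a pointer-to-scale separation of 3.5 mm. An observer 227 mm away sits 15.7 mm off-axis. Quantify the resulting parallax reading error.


error = h * offset / d
= 3.5 * 15.7 / 227
= 0.2421

0.2421


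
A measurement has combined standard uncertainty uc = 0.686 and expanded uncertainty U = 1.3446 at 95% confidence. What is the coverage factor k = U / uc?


k = U / uc
k = 1.3446 / 0.686
k = 1.96

1.96


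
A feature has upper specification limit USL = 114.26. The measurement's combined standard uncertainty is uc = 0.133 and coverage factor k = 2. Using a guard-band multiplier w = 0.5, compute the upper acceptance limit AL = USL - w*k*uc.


U = k * uc = 2 * 0.133 = 0.266
guard band g = w * U = 0.5 * 0.266 = 0.133
AL = USL - g = 114.26 - 0.133
AL = 114.1270

114.1270


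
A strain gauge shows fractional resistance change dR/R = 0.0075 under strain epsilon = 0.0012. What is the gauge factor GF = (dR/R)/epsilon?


GF = (dR/R) / epsilon
= 0.0075 / 0.0012
= 6.2500

6.2500


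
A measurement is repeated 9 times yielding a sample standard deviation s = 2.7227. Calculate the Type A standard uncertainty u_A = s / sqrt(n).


u_A = s / sqrt(n)
u_A = 2.7227 / sqrt(9)
u_A = 2.7227 / 3
u_A = 0.9076

0.9076


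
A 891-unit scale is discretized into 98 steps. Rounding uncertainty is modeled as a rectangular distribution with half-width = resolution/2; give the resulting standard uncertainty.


resolution = range / divisions
resolution = 891 / 98 = 9.0918367
u_res = resolution / (2*sqrt(3))
u_res = 9.0918367 / 3.4641016
u_res = 2.6246

2.6246


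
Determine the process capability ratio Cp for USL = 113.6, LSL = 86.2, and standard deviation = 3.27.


Cp = (USL - LSL) / (6 * sigma)
= (113.6 - 86.2) / (6 * 3.27)
= 27.4000 / 19.6200
= 1.3965

1.3965


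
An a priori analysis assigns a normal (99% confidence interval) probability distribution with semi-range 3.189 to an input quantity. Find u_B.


u_B = half_width / 2.576
u_B = 3.189 / 2.576
u_B = 1.2380

1.2380


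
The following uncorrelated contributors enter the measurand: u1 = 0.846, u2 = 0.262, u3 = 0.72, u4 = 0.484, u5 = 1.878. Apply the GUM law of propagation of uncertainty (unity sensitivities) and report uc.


uc = sqrt(0.846^2 + 0.262^2 + 0.72^2 + 0.484^2 + 1.878^2)
uc = sqrt(5.0639)
uc = 2.2503

2.2503


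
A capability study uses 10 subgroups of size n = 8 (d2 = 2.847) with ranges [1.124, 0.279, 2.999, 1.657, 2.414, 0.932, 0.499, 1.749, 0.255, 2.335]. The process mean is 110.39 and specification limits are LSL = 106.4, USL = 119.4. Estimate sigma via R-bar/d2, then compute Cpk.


R_bar = (1.124 + 0.279 + 2.999 + 1.657 + 2.414 + 0.932 + 0.499 + 1.749 + 0.255 + 2.335) / 10 = 1.4243
sigma = R_bar / d2 = 1.4243 / 2.847 = 0.500281
Cp = (USL - LSL)/(6*sigma) = (119.4 - 106.4)/(6*0.500281) = 4.3309
Cpu = (119.4 - 110.39)/(3*0.500281) = 6.0033
Cpl = (110.39 - 106.4)/(3*0.500281) = 2.6585
Cpk = min(Cpu, Cpl) = 2.6585

2.6585


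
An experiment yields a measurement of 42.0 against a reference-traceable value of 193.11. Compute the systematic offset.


Systematic error = measured - true
= 42.0 - 193.11
= -151.1100

-151.1100


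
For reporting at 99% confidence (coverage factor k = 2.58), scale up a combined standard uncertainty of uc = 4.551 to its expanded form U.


U = k * uc
U = 2.58 * 4.551
U = 11.7416

11.7416


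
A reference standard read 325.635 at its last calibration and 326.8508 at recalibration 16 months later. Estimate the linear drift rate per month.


rate = (v2 - v1) / months
= (326.8508 - 325.635) / 16
= 1.2158 / 16
= 0.0760

0.0760


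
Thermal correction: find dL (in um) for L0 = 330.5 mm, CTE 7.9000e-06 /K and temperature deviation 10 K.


dL = L * alpha * dT
= 330.5 * 7.9000e-06 * 10
= 0.0261095 mm
dL_um = 0.0261095 * 1000 = 26.1095 um

26.1095


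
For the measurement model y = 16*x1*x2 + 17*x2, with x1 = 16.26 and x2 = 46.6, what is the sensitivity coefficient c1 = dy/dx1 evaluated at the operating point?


y = 16*x1*x2 + 17*x2
dy/dx1 = 16*x2
Evaluate at x2 = 46.6: c1 = 16 * 46.6
c1 = 745.6000

745.6000


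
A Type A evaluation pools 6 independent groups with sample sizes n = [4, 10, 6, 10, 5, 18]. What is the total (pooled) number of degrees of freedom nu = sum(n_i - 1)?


nu = sum_i (n_i - 1)
nu = ((4 - 1) + (10 - 1) + (6 - 1) + (10 - 1) + (5 - 1) + (18 - 1))
nu = 3 + 9 + 5 + 9 + 4 + 17
nu = 47

47


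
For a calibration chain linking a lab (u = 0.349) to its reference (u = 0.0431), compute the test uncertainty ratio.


TUR = u_lab / u_ref
= 0.349 / 0.0431
= 8.0974

8.0974


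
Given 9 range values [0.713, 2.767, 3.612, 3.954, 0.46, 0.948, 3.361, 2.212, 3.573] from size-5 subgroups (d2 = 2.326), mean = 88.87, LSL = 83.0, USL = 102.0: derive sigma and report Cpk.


R_bar = (0.713 + 2.767 + 3.612 + 3.954 + 0.46 + 0.948 + 3.361 + 2.212 + 3.573) / 9 = 2.4
sigma = R_bar / d2 = 2.4 / 2.326 = 1.0318143
Cp = (USL - LSL)/(6*sigma) = (102.0 - 83.0)/(6*1.0318143) = 3.0690
Cpu = (102.0 - 88.87)/(3*1.0318143) = 4.2417
Cpl = (88.87 - 83.0)/(3*1.0318143) = 1.8963
Cpk = min(Cpu, Cpl) = 1.8963

1.8963


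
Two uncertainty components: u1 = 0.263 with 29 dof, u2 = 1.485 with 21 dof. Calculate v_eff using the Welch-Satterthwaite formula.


uc = sqrt(u1^2 + u2^2) = sqrt(0.263^2 + 1.485^2) = 1.5081094
v_eff = uc^4 / (u1^4/v1 + u2^4/v2)
= 1.5081094^4 / (0.263^4/29 + 1.485^4/21)
= 5.1728679 / 0.23173723
v_eff = 22.3221

22.3221


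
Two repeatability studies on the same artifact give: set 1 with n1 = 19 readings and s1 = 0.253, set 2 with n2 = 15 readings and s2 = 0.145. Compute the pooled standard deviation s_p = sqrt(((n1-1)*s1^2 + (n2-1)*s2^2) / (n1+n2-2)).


s_p = sqrt(((n1-1)*s1^2 + (n2-1)*s2^2) / (n1+n2-2))
numerator = (19-1)*0.253^2 + (15-1)*0.145^2 = 1.152162 + 0.29435 = 1.446512
denominator = 19 + 15 - 2 = 32
s_p^2 = 1.446512 / 32 = 0.0452035
s_p = sqrt(0.0452035) = 0.2126

0.2126


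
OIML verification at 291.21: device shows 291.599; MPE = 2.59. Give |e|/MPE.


e = indication - reference = 291.599 - 291.21 = 0.3890
|e| = 0.3890
ratio = |e| / MPE = 0.3890 / 2.59
ratio = 0.1502

0.1502


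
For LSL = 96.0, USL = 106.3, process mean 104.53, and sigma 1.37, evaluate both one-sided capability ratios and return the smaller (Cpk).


Cpu = (USL - mean) / (3*sigma) = (106.3 - 104.53) / (3*1.37) = 0.4307
Cpl = (mean - LSL) / (3*sigma) = (104.53 - 96.0) / (3*1.37) = 2.0754
Cpk = min(Cpu, Cpl) = 0.4307

0.4307
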